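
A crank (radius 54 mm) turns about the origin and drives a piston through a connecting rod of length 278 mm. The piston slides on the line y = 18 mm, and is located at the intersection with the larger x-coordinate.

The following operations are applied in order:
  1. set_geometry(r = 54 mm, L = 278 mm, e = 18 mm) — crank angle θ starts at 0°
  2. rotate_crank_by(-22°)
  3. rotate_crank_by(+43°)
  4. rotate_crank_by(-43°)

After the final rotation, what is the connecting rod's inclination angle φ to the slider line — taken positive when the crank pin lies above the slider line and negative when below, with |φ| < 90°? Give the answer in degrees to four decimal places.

-7.9040

set_geometry: r = 54 mm, L = 278 mm, e = 18 mm; θ ← 0°
rotate_crank_by(-22°): θ ← 0° -22° = -22°
rotate_crank_by(+43°): θ ← -22° +43° = 21°
rotate_crank_by(-43°): θ ← 21° -43° = -22°
crank pin P = (r cos θ, r sin θ) = (50.067928, -20.228756)
h = r sin θ − e = -20.228756 − 18 = -38.228756
sin φ = h / L = -38.228756 / 278 = -0.13751351
φ = arcsin(-0.13751351) = -7.903989°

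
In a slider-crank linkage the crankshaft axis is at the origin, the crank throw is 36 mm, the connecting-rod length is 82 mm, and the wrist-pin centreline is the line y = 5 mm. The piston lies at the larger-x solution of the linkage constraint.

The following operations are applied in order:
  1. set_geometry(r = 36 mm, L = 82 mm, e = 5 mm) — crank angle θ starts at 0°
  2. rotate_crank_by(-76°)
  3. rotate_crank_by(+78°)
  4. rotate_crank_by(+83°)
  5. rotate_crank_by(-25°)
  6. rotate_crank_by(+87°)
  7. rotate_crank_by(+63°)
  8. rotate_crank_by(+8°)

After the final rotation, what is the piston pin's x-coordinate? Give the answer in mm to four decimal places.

set_geometry: r = 36 mm, L = 82 mm, e = 5 mm; θ ← 0°
rotate_crank_by(-76°): θ ← 0° -76° = -76°
rotate_crank_by(+78°): θ ← -76° +78° = 2°
rotate_crank_by(+83°): θ ← 2° +83° = 85°
rotate_crank_by(-25°): θ ← 85° -25° = 60°
rotate_crank_by(+87°): θ ← 60° +87° = 147°
rotate_crank_by(+63°): θ ← 147° +63° = 210°
rotate_crank_by(+8°): θ ← 210° +8° = 218°
crank pin P = (r cos θ, r sin θ) = (-28.368387, -22.163813)
h = r sin θ − e = -22.163813 − 5 = -27.163813
x = r cos θ + √(L² − h²) = -28.368387 + √(6724.0 − 737.8727) = -28.368387 + 77.370067 = 49.001680

49.0017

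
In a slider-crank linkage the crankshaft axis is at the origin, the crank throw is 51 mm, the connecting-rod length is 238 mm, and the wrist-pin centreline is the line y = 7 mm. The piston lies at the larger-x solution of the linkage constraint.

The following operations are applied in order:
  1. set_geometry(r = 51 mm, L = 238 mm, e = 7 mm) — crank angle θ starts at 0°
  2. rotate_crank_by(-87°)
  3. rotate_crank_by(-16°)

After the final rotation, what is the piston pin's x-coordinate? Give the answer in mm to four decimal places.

219.6766

set_geometry: r = 51 mm, L = 238 mm, e = 7 mm; θ ← 0°
rotate_crank_by(-87°): θ ← 0° -87° = -87°
rotate_crank_by(-16°): θ ← -87° -16° = -103°
crank pin P = (r cos θ, r sin θ) = (-11.472504, -49.692873)
h = r sin θ − e = -49.692873 − 7 = -56.692873
x = r cos θ + √(L² − h²) = -11.472504 + √(56644.0 − 3214.0819) = -11.472504 + 231.149125 = 219.676622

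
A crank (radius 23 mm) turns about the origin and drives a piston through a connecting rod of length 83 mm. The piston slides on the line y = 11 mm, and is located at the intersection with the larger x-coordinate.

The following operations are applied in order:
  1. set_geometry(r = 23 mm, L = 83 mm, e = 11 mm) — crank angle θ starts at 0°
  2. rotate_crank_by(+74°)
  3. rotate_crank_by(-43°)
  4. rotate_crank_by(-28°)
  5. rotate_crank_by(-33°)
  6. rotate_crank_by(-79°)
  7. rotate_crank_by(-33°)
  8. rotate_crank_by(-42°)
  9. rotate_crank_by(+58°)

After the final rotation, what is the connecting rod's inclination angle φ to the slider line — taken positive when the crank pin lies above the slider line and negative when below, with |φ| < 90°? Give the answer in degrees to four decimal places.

set_geometry: r = 23 mm, L = 83 mm, e = 11 mm; θ ← 0°
rotate_crank_by(+74°): θ ← 0° +74° = 74°
rotate_crank_by(-43°): θ ← 74° -43° = 31°
rotate_crank_by(-28°): θ ← 31° -28° = 3°
rotate_crank_by(-33°): θ ← 3° -33° = -30°
rotate_crank_by(-79°): θ ← -30° -79° = -109°
rotate_crank_by(-33°): θ ← -109° -33° = -142°
rotate_crank_by(-42°): θ ← -142° -42° = -184°
rotate_crank_by(+58°): θ ← -184° +58° = -126°
crank pin P = (r cos θ, r sin θ) = (-13.519061, -18.607391)
h = r sin θ − e = -18.607391 − 11 = -29.607391
sin φ = h / L = -29.607391 / 83 = -0.35671555
φ = arcsin(-0.35671555) = -20.898623°

-20.8986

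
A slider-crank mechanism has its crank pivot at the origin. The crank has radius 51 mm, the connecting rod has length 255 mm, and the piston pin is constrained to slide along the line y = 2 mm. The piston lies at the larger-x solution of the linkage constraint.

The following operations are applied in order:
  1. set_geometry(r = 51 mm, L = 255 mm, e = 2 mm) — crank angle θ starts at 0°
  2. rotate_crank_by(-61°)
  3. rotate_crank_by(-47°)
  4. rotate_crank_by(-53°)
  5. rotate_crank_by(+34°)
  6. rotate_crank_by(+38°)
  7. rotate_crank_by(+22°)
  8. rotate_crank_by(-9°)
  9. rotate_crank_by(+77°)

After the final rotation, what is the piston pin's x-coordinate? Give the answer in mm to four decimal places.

305.9898

set_geometry: r = 51 mm, L = 255 mm, e = 2 mm; θ ← 0°
rotate_crank_by(-61°): θ ← 0° -61° = -61°
rotate_crank_by(-47°): θ ← -61° -47° = -108°
rotate_crank_by(-53°): θ ← -108° -53° = -161°
rotate_crank_by(+34°): θ ← -161° +34° = -127°
rotate_crank_by(+38°): θ ← -127° +38° = -89°
rotate_crank_by(+22°): θ ← -89° +22° = -67°
rotate_crank_by(-9°): θ ← -67° -9° = -76°
rotate_crank_by(+77°): θ ← -76° +77° = 1°
crank pin P = (r cos θ, r sin θ) = (50.992232, 0.890073)
h = r sin θ − e = 0.890073 − 2 = -1.109927
x = r cos θ + √(L² − h²) = 50.992232 + √(65025.0 − 1.2319) = 50.992232 + 254.997584 = 305.989817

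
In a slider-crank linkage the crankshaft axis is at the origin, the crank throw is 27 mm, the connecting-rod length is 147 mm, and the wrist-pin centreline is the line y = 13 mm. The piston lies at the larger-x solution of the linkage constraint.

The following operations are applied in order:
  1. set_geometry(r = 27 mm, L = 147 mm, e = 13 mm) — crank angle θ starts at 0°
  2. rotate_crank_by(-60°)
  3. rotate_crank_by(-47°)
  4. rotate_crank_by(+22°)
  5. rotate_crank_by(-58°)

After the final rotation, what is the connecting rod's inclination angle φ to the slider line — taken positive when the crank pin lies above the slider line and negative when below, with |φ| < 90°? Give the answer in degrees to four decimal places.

-11.4769

set_geometry: r = 27 mm, L = 147 mm, e = 13 mm; θ ← 0°
rotate_crank_by(-60°): θ ← 0° -60° = -60°
rotate_crank_by(-47°): θ ← -60° -47° = -107°
rotate_crank_by(+22°): θ ← -107° +22° = -85°
rotate_crank_by(-58°): θ ← -85° -58° = -143°
crank pin P = (r cos θ, r sin θ) = (-21.563159, -16.249006)
h = r sin θ − e = -16.249006 − 13 = -29.249006
sin φ = h / L = -29.249006 / 147 = -0.19897283
φ = arcsin(-0.19897283) = -11.476899°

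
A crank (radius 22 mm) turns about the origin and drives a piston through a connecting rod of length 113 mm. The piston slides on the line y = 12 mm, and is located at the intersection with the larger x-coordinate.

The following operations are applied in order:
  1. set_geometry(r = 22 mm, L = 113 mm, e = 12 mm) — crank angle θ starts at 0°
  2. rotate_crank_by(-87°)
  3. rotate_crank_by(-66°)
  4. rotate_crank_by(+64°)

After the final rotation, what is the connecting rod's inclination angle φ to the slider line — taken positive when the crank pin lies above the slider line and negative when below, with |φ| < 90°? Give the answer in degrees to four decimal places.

set_geometry: r = 22 mm, L = 113 mm, e = 12 mm; θ ← 0°
rotate_crank_by(-87°): θ ← 0° -87° = -87°
rotate_crank_by(-66°): θ ← -87° -66° = -153°
rotate_crank_by(+64°): θ ← -153° +64° = -89°
crank pin P = (r cos θ, r sin θ) = (0.383953, -21.996649)
h = r sin θ − e = -21.996649 − 12 = -33.996649
sin φ = h / L = -33.996649 / 113 = -0.30085530
φ = arcsin(-0.30085530) = -17.508982°

-17.5090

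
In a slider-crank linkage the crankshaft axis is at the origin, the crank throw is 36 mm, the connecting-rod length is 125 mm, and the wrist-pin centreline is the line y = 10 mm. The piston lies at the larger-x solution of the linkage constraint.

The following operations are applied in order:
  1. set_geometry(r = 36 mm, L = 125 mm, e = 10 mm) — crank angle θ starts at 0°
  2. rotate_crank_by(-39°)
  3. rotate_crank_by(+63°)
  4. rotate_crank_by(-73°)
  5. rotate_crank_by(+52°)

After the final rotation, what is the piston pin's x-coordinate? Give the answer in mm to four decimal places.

set_geometry: r = 36 mm, L = 125 mm, e = 10 mm; θ ← 0°
rotate_crank_by(-39°): θ ← 0° -39° = -39°
rotate_crank_by(+63°): θ ← -39° +63° = 24°
rotate_crank_by(-73°): θ ← 24° -73° = -49°
rotate_crank_by(+52°): θ ← -49° +52° = 3°
crank pin P = (r cos θ, r sin θ) = (35.950663, 1.884094)
h = r sin θ − e = 1.884094 − 10 = -8.115906
x = r cos θ + √(L² − h²) = 35.950663 + √(15625.0 − 65.8679) = 35.950663 + 124.736250 = 160.686913

160.6869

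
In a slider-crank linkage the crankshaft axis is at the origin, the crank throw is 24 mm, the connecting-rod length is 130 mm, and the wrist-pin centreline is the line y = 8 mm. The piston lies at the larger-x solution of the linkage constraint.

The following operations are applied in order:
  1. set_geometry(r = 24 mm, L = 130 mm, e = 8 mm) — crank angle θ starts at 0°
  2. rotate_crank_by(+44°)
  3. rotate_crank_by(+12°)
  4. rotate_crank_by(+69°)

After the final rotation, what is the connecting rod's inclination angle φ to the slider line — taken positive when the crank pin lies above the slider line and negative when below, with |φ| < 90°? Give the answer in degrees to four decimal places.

5.1458

set_geometry: r = 24 mm, L = 130 mm, e = 8 mm; θ ← 0°
rotate_crank_by(+44°): θ ← 0° +44° = 44°
rotate_crank_by(+12°): θ ← 44° +12° = 56°
rotate_crank_by(+69°): θ ← 56° +69° = 125°
crank pin P = (r cos θ, r sin θ) = (-13.765834, 19.659649)
h = r sin θ − e = 19.659649 − 8 = 11.659649
sin φ = h / L = 11.659649 / 130 = 0.08968961
φ = arcsin(0.08968961) = 5.145751°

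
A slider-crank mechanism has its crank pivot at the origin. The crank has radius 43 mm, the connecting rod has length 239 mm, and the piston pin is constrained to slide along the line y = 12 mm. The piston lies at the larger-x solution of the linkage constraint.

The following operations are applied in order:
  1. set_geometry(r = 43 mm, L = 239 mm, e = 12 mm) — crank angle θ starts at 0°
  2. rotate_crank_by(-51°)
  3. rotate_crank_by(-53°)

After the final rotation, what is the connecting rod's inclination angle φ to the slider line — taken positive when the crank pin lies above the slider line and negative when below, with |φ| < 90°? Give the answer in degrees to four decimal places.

-12.9900

set_geometry: r = 43 mm, L = 239 mm, e = 12 mm; θ ← 0°
rotate_crank_by(-51°): θ ← 0° -51° = -51°
rotate_crank_by(-53°): θ ← -51° -53° = -104°
crank pin P = (r cos θ, r sin θ) = (-10.402642, -41.722716)
h = r sin θ − e = -41.722716 − 12 = -53.722716
sin φ = h / L = -53.722716 / 239 = -0.22478124
φ = arcsin(-0.22478124) = -12.990015°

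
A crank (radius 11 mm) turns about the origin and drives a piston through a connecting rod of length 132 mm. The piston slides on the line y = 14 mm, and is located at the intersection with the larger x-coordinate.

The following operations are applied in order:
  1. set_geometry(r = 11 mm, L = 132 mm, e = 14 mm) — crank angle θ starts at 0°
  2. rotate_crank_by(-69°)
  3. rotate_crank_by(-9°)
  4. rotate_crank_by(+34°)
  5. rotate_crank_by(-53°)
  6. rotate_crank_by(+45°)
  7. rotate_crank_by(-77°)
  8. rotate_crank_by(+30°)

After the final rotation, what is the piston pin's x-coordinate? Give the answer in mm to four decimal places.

set_geometry: r = 11 mm, L = 132 mm, e = 14 mm; θ ← 0°
rotate_crank_by(-69°): θ ← 0° -69° = -69°
rotate_crank_by(-9°): θ ← -69° -9° = -78°
rotate_crank_by(+34°): θ ← -78° +34° = -44°
rotate_crank_by(-53°): θ ← -44° -53° = -97°
rotate_crank_by(+45°): θ ← -97° +45° = -52°
rotate_crank_by(-77°): θ ← -52° -77° = -129°
rotate_crank_by(+30°): θ ← -129° +30° = -99°
crank pin P = (r cos θ, r sin θ) = (-1.720779, -10.864572)
h = r sin θ − e = -10.864572 − 14 = -24.864572
x = r cos θ + √(L² − h²) = -1.720779 + √(17424.0 − 618.2469) = -1.720779 + 129.637005 = 127.916226

127.9162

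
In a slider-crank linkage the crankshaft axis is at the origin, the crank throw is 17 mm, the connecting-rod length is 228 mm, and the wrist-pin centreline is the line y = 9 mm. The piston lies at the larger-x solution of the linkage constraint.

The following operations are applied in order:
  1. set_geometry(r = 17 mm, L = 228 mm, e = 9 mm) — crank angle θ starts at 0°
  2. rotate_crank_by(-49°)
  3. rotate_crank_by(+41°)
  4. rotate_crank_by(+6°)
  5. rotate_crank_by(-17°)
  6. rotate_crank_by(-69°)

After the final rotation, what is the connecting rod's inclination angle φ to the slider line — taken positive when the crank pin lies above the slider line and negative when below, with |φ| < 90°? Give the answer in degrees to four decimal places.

set_geometry: r = 17 mm, L = 228 mm, e = 9 mm; θ ← 0°
rotate_crank_by(-49°): θ ← 0° -49° = -49°
rotate_crank_by(+41°): θ ← -49° +41° = -8°
rotate_crank_by(+6°): θ ← -8° +6° = -2°
rotate_crank_by(-17°): θ ← -2° -17° = -19°
rotate_crank_by(-69°): θ ← -19° -69° = -88°
crank pin P = (r cos θ, r sin θ) = (0.593291, -16.989644)
h = r sin θ − e = -16.989644 − 9 = -25.989644
sin φ = h / L = -25.989644 / 228 = -0.11398967
φ = arcsin(-0.11398967) = -6.545354°

-6.5454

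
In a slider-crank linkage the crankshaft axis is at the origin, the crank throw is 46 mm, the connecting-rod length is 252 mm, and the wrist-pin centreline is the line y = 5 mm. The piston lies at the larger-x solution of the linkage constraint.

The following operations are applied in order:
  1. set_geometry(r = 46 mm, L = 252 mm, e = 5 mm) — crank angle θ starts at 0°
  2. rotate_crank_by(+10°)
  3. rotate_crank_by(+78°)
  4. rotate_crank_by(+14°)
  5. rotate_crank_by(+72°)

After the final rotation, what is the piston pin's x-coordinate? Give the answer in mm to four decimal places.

206.2519

set_geometry: r = 46 mm, L = 252 mm, e = 5 mm; θ ← 0°
rotate_crank_by(+10°): θ ← 0° +10° = 10°
rotate_crank_by(+78°): θ ← 10° +78° = 88°
rotate_crank_by(+14°): θ ← 88° +14° = 102°
rotate_crank_by(+72°): θ ← 102° +72° = 174°
crank pin P = (r cos θ, r sin θ) = (-45.748007, 4.808309)
h = r sin θ − e = 4.808309 − 5 = -0.191691
x = r cos θ + √(L² − h²) = -45.748007 + √(63504.0 − 0.0367) = -45.748007 + 251.999927 = 206.251920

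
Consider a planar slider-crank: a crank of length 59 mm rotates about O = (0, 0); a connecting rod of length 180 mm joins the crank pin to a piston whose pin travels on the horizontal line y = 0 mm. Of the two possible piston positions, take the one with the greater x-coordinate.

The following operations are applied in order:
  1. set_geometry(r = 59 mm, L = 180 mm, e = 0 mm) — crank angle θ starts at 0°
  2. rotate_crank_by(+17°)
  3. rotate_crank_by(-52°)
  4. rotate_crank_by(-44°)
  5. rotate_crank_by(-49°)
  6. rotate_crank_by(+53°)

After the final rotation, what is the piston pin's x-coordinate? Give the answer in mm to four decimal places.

186.0104

set_geometry: r = 59 mm, L = 180 mm, e = 0 mm; θ ← 0°
rotate_crank_by(+17°): θ ← 0° +17° = 17°
rotate_crank_by(-52°): θ ← 17° -52° = -35°
rotate_crank_by(-44°): θ ← -35° -44° = -79°
rotate_crank_by(-49°): θ ← -79° -49° = -128°
rotate_crank_by(+53°): θ ← -128° +53° = -75°
crank pin P = (r cos θ, r sin θ) = (15.270324, -56.989624)
h = r sin θ − e = -56.989624 − 0 = -56.989624
x = r cos θ + √(L² − h²) = 15.270324 + √(32400.0 − 3247.8172) = 15.270324 + 170.740103 = 186.010427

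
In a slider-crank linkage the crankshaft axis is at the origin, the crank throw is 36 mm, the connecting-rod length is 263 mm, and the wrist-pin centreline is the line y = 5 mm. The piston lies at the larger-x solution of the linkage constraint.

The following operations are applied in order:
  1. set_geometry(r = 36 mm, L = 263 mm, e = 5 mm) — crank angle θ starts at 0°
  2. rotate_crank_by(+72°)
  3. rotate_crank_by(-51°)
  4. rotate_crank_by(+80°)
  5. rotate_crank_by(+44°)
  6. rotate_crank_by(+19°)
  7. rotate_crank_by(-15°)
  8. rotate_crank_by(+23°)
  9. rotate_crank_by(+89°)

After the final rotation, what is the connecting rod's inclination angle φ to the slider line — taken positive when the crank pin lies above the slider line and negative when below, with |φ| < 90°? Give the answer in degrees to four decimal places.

-8.8709

set_geometry: r = 36 mm, L = 263 mm, e = 5 mm; θ ← 0°
rotate_crank_by(+72°): θ ← 0° +72° = 72°
rotate_crank_by(-51°): θ ← 72° -51° = 21°
rotate_crank_by(+80°): θ ← 21° +80° = 101°
rotate_crank_by(+44°): θ ← 101° +44° = 145°
rotate_crank_by(+19°): θ ← 145° +19° = 164°
rotate_crank_by(-15°): θ ← 164° -15° = 149°
rotate_crank_by(+23°): θ ← 149° +23° = 172°
rotate_crank_by(+89°): θ ← 172° +89° = 261°
crank pin P = (r cos θ, r sin θ) = (-5.631641, -35.556780)
h = r sin θ − e = -35.556780 − 5 = -40.556780
sin φ = h / L = -40.556780 / 263 = -0.15420829
φ = arcsin(-0.15420829) = -8.870883°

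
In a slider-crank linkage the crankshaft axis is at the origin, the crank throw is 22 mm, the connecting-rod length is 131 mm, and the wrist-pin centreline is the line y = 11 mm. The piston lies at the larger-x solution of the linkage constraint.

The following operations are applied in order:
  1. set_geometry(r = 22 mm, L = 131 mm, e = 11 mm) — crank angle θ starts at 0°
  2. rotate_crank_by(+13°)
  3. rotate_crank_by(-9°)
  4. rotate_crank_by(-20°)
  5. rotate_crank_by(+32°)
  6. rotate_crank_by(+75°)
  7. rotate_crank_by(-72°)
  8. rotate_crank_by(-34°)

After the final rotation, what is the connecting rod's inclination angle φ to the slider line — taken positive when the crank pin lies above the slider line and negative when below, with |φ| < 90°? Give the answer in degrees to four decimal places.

-7.3214

set_geometry: r = 22 mm, L = 131 mm, e = 11 mm; θ ← 0°
rotate_crank_by(+13°): θ ← 0° +13° = 13°
rotate_crank_by(-9°): θ ← 13° -9° = 4°
rotate_crank_by(-20°): θ ← 4° -20° = -16°
rotate_crank_by(+32°): θ ← -16° +32° = 16°
rotate_crank_by(+75°): θ ← 16° +75° = 91°
rotate_crank_by(-72°): θ ← 91° -72° = 19°
rotate_crank_by(-34°): θ ← 19° -34° = -15°
crank pin P = (r cos θ, r sin θ) = (21.250368, -5.694019)
h = r sin θ − e = -5.694019 − 11 = -16.694019
sin φ = h / L = -16.694019 / 131 = -0.12743526
φ = arcsin(-0.12743526) = -7.321411°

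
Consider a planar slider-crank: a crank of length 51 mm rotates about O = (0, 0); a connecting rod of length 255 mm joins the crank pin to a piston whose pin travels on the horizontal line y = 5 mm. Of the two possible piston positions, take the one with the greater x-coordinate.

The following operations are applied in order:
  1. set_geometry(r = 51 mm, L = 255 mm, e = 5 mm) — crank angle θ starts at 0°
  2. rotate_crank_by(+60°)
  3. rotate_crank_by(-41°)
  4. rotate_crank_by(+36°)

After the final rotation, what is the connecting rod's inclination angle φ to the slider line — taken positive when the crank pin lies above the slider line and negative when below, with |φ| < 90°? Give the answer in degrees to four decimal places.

set_geometry: r = 51 mm, L = 255 mm, e = 5 mm; θ ← 0°
rotate_crank_by(+60°): θ ← 0° +60° = 60°
rotate_crank_by(-41°): θ ← 60° -41° = 19°
rotate_crank_by(+36°): θ ← 19° +36° = 55°
crank pin P = (r cos θ, r sin θ) = (29.252398, 41.776754)
h = r sin θ − e = 41.776754 − 5 = 36.776754
sin φ = h / L = 36.776754 / 255 = 0.14422257
φ = arcsin(0.14422257) = 8.292262°

8.2923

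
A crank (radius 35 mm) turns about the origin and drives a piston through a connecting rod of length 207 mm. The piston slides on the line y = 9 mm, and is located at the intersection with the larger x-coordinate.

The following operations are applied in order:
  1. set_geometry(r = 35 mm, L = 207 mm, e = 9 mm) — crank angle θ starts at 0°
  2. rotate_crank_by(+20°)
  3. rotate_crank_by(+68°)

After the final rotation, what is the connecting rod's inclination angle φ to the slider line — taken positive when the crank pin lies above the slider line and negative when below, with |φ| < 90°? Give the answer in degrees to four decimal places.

set_geometry: r = 35 mm, L = 207 mm, e = 9 mm; θ ← 0°
rotate_crank_by(+20°): θ ← 0° +20° = 20°
rotate_crank_by(+68°): θ ← 20° +68° = 88°
crank pin P = (r cos θ, r sin θ) = (1.221482, 34.978679)
h = r sin θ − e = 34.978679 − 9 = 25.978679
sin φ = h / L = 25.978679 / 207 = 0.12550086
φ = arcsin(0.12550086) = 7.209681°

7.2097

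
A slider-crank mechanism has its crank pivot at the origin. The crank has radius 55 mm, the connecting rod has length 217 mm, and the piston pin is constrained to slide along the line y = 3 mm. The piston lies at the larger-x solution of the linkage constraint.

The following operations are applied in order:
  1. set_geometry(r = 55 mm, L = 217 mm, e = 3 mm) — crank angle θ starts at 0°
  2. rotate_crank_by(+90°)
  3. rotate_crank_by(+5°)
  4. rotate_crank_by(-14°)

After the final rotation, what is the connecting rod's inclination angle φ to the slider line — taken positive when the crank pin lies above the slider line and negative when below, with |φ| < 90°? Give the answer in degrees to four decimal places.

13.6807

set_geometry: r = 55 mm, L = 217 mm, e = 3 mm; θ ← 0°
rotate_crank_by(+90°): θ ← 0° +90° = 90°
rotate_crank_by(+5°): θ ← 90° +5° = 95°
rotate_crank_by(-14°): θ ← 95° -14° = 81°
crank pin P = (r cos θ, r sin θ) = (8.603896, 54.322859)
h = r sin θ − e = 54.322859 − 3 = 51.322859
sin φ = h / L = 51.322859 / 217 = 0.23651087
φ = arcsin(0.23651087) = 13.680700°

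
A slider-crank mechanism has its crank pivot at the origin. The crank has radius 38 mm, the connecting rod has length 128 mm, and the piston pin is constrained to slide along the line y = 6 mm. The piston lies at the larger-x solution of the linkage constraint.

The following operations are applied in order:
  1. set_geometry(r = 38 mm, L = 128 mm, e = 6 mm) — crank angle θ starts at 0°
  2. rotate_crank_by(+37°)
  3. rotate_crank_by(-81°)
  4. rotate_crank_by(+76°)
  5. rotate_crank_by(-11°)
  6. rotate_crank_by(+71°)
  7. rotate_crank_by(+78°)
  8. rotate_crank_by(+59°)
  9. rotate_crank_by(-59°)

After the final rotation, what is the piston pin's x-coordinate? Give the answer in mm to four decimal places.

90.5759

set_geometry: r = 38 mm, L = 128 mm, e = 6 mm; θ ← 0°
rotate_crank_by(+37°): θ ← 0° +37° = 37°
rotate_crank_by(-81°): θ ← 37° -81° = -44°
rotate_crank_by(+76°): θ ← -44° +76° = 32°
rotate_crank_by(-11°): θ ← 32° -11° = 21°
rotate_crank_by(+71°): θ ← 21° +71° = 92°
rotate_crank_by(+78°): θ ← 92° +78° = 170°
rotate_crank_by(+59°): θ ← 170° +59° = 229°
rotate_crank_by(-59°): θ ← 229° -59° = 170°
crank pin P = (r cos θ, r sin θ) = (-37.422695, 6.598631)
h = r sin θ − e = 6.598631 − 6 = 0.598631
x = r cos θ + √(L² − h²) = -37.422695 + √(16384.0 − 0.3584) = -37.422695 + 127.998600 = 90.575906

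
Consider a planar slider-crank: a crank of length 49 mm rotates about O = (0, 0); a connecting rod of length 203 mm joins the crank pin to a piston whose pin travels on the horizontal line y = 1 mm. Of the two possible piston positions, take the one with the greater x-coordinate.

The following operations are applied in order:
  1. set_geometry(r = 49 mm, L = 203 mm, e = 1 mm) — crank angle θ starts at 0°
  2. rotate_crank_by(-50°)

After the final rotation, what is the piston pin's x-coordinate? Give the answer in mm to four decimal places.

230.8053

set_geometry: r = 49 mm, L = 203 mm, e = 1 mm; θ ← 0°
rotate_crank_by(-50°): θ ← 0° -50° = -50°
crank pin P = (r cos θ, r sin θ) = (31.496593, -37.536178)
h = r sin θ − e = -37.536178 − 1 = -38.536178
x = r cos θ + √(L² − h²) = 31.496593 + √(41209.0 − 1485.0370) = 31.496593 + 199.308713 = 230.805306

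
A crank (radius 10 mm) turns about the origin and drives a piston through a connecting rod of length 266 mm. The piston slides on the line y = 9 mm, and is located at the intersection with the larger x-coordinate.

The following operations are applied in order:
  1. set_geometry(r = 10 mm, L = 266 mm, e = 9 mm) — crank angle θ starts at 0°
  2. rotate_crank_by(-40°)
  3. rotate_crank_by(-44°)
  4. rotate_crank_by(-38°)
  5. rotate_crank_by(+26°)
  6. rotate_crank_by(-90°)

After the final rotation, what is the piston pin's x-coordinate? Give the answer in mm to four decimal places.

set_geometry: r = 10 mm, L = 266 mm, e = 9 mm; θ ← 0°
rotate_crank_by(-40°): θ ← 0° -40° = -40°
rotate_crank_by(-44°): θ ← -40° -44° = -84°
rotate_crank_by(-38°): θ ← -84° -38° = -122°
rotate_crank_by(+26°): θ ← -122° +26° = -96°
rotate_crank_by(-90°): θ ← -96° -90° = -186°
crank pin P = (r cos θ, r sin θ) = (-9.945219, 1.045285)
h = r sin θ − e = 1.045285 − 9 = -7.954715
x = r cos θ + √(L² − h²) = -9.945219 + √(70756.0 − 63.2775) = -9.945219 + 265.881031 = 255.935812

255.9358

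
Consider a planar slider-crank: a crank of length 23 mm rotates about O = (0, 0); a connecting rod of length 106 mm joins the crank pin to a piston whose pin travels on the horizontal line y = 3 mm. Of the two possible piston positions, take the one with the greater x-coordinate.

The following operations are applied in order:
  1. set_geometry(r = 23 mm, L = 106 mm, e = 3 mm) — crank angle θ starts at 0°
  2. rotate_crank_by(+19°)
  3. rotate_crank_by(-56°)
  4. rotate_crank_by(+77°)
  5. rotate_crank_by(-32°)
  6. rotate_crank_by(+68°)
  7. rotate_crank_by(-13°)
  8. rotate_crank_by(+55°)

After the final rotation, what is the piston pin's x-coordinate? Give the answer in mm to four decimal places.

93.7796

set_geometry: r = 23 mm, L = 106 mm, e = 3 mm; θ ← 0°
rotate_crank_by(+19°): θ ← 0° +19° = 19°
rotate_crank_by(-56°): θ ← 19° -56° = -37°
rotate_crank_by(+77°): θ ← -37° +77° = 40°
rotate_crank_by(-32°): θ ← 40° -32° = 8°
rotate_crank_by(+68°): θ ← 8° +68° = 76°
rotate_crank_by(-13°): θ ← 76° -13° = 63°
rotate_crank_by(+55°): θ ← 63° +55° = 118°
crank pin P = (r cos θ, r sin θ) = (-10.797846, 20.307795)
h = r sin θ − e = 20.307795 − 3 = 17.307795
x = r cos θ + √(L² − h²) = -10.797846 + √(11236.0 − 299.5598) = -10.797846 + 104.577437 = 93.779591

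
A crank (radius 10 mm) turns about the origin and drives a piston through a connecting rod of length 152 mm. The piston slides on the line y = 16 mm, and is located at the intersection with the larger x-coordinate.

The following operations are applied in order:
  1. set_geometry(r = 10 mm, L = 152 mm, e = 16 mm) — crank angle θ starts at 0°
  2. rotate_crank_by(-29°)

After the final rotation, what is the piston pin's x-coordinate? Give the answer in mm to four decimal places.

159.3097

set_geometry: r = 10 mm, L = 152 mm, e = 16 mm; θ ← 0°
rotate_crank_by(-29°): θ ← 0° -29° = -29°
crank pin P = (r cos θ, r sin θ) = (8.746197, -4.848096)
h = r sin θ − e = -4.848096 − 16 = -20.848096
x = r cos θ + √(L² − h²) = 8.746197 + √(23104.0 − 434.6431) = 8.746197 + 150.563465 = 159.309662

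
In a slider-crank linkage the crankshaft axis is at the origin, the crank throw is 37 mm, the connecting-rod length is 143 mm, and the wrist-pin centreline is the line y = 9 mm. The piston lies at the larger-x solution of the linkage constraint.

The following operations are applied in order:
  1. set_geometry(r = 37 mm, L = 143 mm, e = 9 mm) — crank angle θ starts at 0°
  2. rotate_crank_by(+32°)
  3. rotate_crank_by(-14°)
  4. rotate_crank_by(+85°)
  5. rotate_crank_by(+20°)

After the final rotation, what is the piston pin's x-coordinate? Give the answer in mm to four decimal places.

set_geometry: r = 37 mm, L = 143 mm, e = 9 mm; θ ← 0°
rotate_crank_by(+32°): θ ← 0° +32° = 32°
rotate_crank_by(-14°): θ ← 32° -14° = 18°
rotate_crank_by(+85°): θ ← 18° +85° = 103°
rotate_crank_by(+20°): θ ← 103° +20° = 123°
crank pin P = (r cos θ, r sin θ) = (-20.151644, 31.030811)
h = r sin θ − e = 31.030811 − 9 = 22.030811
x = r cos θ + √(L² − h²) = -20.151644 + √(20449.0 − 485.3566) = -20.151644 + 141.292758 = 121.141113

121.1411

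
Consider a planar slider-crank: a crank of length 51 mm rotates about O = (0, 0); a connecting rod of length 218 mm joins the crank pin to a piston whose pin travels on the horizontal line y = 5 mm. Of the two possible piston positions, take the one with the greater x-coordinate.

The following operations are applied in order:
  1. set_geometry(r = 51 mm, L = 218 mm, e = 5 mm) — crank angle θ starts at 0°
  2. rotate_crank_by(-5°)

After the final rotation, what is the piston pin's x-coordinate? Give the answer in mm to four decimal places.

268.6012

set_geometry: r = 51 mm, L = 218 mm, e = 5 mm; θ ← 0°
rotate_crank_by(-5°): θ ← 0° -5° = -5°
crank pin P = (r cos θ, r sin θ) = (50.805930, -4.444943)
h = r sin θ − e = -4.444943 − 5 = -9.444943
x = r cos θ + √(L² − h²) = 50.805930 + √(47524.0 − 89.2069) = 50.805930 + 217.795301 = 268.601230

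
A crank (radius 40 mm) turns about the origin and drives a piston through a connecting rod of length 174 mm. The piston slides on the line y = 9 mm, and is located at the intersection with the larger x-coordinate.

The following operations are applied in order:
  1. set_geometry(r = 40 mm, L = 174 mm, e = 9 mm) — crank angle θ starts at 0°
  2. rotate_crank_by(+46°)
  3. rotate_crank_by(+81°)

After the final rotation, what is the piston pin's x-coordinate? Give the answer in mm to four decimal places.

set_geometry: r = 40 mm, L = 174 mm, e = 9 mm; θ ← 0°
rotate_crank_by(+46°): θ ← 0° +46° = 46°
rotate_crank_by(+81°): θ ← 46° +81° = 127°
crank pin P = (r cos θ, r sin θ) = (-24.072601, 31.945420)
h = r sin θ − e = 31.945420 − 9 = 22.945420
x = r cos θ + √(L² − h²) = -24.072601 + √(30276.0 − 526.4923) = -24.072601 + 172.480456 = 148.407855

148.4079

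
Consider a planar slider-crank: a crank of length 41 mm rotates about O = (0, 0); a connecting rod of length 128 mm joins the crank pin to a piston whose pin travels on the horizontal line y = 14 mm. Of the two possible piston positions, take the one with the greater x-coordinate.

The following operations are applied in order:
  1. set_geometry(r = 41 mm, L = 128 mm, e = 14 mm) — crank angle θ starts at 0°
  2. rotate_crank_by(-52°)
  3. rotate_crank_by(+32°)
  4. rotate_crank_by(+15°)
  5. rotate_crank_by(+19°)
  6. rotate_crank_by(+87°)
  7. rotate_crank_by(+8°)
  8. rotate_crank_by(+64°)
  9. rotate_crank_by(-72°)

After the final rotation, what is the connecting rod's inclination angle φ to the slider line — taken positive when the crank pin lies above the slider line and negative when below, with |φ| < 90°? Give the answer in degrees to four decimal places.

11.8326

set_geometry: r = 41 mm, L = 128 mm, e = 14 mm; θ ← 0°
rotate_crank_by(-52°): θ ← 0° -52° = -52°
rotate_crank_by(+32°): θ ← -52° +32° = -20°
rotate_crank_by(+15°): θ ← -20° +15° = -5°
rotate_crank_by(+19°): θ ← -5° +19° = 14°
rotate_crank_by(+87°): θ ← 14° +87° = 101°
rotate_crank_by(+8°): θ ← 101° +8° = 109°
rotate_crank_by(+64°): θ ← 109° +64° = 173°
rotate_crank_by(-72°): θ ← 173° -72° = 101°
crank pin P = (r cos θ, r sin θ) = (-7.823169, 40.246715)
h = r sin θ − e = 40.246715 − 14 = 26.246715
sin φ = h / L = 26.246715 / 128 = 0.20505246
φ = arcsin(0.20505246) = 11.832570°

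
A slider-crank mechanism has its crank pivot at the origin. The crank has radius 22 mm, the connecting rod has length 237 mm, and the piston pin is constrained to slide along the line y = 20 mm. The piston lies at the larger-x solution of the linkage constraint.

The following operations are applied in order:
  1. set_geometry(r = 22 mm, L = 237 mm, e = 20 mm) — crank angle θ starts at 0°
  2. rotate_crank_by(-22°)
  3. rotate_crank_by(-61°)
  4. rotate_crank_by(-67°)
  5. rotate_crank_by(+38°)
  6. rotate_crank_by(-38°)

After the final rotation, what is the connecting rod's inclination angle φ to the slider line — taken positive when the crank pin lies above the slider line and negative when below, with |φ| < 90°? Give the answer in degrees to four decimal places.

-7.5159

set_geometry: r = 22 mm, L = 237 mm, e = 20 mm; θ ← 0°
rotate_crank_by(-22°): θ ← 0° -22° = -22°
rotate_crank_by(-61°): θ ← -22° -61° = -83°
rotate_crank_by(-67°): θ ← -83° -67° = -150°
rotate_crank_by(+38°): θ ← -150° +38° = -112°
rotate_crank_by(-38°): θ ← -112° -38° = -150°
crank pin P = (r cos θ, r sin θ) = (-19.052559, -11.000000)
h = r sin θ − e = -11.000000 − 20 = -31.000000
sin φ = h / L = -31.000000 / 237 = -0.13080169
φ = arcsin(-0.13080169) = -7.515921°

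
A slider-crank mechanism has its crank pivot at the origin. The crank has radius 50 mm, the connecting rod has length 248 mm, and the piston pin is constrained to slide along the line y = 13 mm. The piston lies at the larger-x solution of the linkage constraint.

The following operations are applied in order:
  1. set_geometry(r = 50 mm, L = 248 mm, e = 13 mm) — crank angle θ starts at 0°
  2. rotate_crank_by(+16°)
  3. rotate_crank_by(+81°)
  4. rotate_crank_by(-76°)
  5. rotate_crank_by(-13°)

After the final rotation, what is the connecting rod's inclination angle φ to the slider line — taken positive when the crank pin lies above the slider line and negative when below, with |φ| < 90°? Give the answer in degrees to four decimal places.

-1.3959

set_geometry: r = 50 mm, L = 248 mm, e = 13 mm; θ ← 0°
rotate_crank_by(+16°): θ ← 0° +16° = 16°
rotate_crank_by(+81°): θ ← 16° +81° = 97°
rotate_crank_by(-76°): θ ← 97° -76° = 21°
rotate_crank_by(-13°): θ ← 21° -13° = 8°
crank pin P = (r cos θ, r sin θ) = (49.513403, 6.958655)
h = r sin θ − e = 6.958655 − 13 = -6.041345
sin φ = h / L = -6.041345 / 248 = -0.02436026
φ = arcsin(-0.02436026) = -1.395878°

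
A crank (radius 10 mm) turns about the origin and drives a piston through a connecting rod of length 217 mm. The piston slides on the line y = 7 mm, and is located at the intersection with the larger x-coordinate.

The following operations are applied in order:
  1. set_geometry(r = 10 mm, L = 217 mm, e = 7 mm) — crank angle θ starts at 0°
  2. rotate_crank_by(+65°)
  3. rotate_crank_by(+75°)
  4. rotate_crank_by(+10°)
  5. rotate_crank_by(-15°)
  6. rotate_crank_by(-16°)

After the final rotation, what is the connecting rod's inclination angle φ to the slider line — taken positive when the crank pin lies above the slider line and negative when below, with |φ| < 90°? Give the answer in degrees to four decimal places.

0.4611

set_geometry: r = 10 mm, L = 217 mm, e = 7 mm; θ ← 0°
rotate_crank_by(+65°): θ ← 0° +65° = 65°
rotate_crank_by(+75°): θ ← 65° +75° = 140°
rotate_crank_by(+10°): θ ← 140° +10° = 150°
rotate_crank_by(-15°): θ ← 150° -15° = 135°
rotate_crank_by(-16°): θ ← 135° -16° = 119°
crank pin P = (r cos θ, r sin θ) = (-4.848096, 8.746197)
h = r sin θ − e = 8.746197 − 7 = 1.746197
sin φ = h / L = 1.746197 / 217 = 0.00804699
φ = arcsin(0.00804699) = 0.461064°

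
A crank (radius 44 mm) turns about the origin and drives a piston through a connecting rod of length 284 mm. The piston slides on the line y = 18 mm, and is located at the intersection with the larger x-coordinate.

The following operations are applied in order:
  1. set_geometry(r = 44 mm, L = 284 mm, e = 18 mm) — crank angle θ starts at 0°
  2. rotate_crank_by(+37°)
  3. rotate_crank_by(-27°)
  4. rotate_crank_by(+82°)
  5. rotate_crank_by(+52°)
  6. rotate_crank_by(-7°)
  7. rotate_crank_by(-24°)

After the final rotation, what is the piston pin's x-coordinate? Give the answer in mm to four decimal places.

265.9150

set_geometry: r = 44 mm, L = 284 mm, e = 18 mm; θ ← 0°
rotate_crank_by(+37°): θ ← 0° +37° = 37°
rotate_crank_by(-27°): θ ← 37° -27° = 10°
rotate_crank_by(+82°): θ ← 10° +82° = 92°
rotate_crank_by(+52°): θ ← 92° +52° = 144°
rotate_crank_by(-7°): θ ← 144° -7° = 137°
rotate_crank_by(-24°): θ ← 137° -24° = 113°
crank pin P = (r cos θ, r sin θ) = (-17.192170, 40.502214)
h = r sin θ − e = 40.502214 − 18 = 22.502214
x = r cos θ + √(L² − h²) = -17.192170 + √(80656.0 − 506.3496) = -17.192170 + 283.107136 = 265.914966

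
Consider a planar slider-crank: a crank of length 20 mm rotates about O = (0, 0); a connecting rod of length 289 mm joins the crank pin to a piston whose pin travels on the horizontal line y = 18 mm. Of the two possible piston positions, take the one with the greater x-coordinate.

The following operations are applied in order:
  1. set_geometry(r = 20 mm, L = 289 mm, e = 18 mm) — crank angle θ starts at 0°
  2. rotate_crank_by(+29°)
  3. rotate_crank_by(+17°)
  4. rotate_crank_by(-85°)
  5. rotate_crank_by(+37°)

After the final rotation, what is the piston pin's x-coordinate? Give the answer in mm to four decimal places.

set_geometry: r = 20 mm, L = 289 mm, e = 18 mm; θ ← 0°
rotate_crank_by(+29°): θ ← 0° +29° = 29°
rotate_crank_by(+17°): θ ← 29° +17° = 46°
rotate_crank_by(-85°): θ ← 46° -85° = -39°
rotate_crank_by(+37°): θ ← -39° +37° = -2°
crank pin P = (r cos θ, r sin θ) = (19.987817, -0.697990)
h = r sin θ − e = -0.697990 − 18 = -18.697990
x = r cos θ + √(L² − h²) = 19.987817 + √(83521.0 − 349.6148) = 19.987817 + 288.394496 = 308.382312

308.3823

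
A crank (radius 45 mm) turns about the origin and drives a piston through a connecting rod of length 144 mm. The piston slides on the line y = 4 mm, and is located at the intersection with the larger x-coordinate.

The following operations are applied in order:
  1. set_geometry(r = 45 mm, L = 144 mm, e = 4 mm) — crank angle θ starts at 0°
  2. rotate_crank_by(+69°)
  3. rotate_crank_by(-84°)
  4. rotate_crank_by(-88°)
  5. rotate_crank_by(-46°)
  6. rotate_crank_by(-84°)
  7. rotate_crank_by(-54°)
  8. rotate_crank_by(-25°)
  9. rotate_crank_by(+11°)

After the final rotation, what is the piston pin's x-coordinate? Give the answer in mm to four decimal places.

162.9649

set_geometry: r = 45 mm, L = 144 mm, e = 4 mm; θ ← 0°
rotate_crank_by(+69°): θ ← 0° +69° = 69°
rotate_crank_by(-84°): θ ← 69° -84° = -15°
rotate_crank_by(-88°): θ ← -15° -88° = -103°
rotate_crank_by(-46°): θ ← -103° -46° = -149°
rotate_crank_by(-84°): θ ← -149° -84° = -233°
rotate_crank_by(-54°): θ ← -233° -54° = -287°
rotate_crank_by(-25°): θ ← -287° -25° = -312°
rotate_crank_by(+11°): θ ← -312° +11° = -301°
crank pin P = (r cos θ, r sin θ) = (23.176713, 38.572529)
h = r sin θ − e = 38.572529 − 4 = 34.572529
x = r cos θ + √(L² − h²) = 23.176713 + √(20736.0 − 1195.2597) = 23.176713 + 139.788198 = 162.964911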